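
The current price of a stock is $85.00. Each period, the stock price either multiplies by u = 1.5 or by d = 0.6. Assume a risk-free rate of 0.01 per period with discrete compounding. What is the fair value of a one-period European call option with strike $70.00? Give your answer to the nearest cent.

$25.94

Risk-neutral probability p = (1 + 0.01 − 0.6)/(1.5 − 0.6) = 0.4100/0.9000 = 0.4556
Terminal stock prices: S_u = 127.5, S_d = 51
Terminal payoffs (S − K): max(57.5, 0) = 57.5, max(-19, 0) = 0
Node 0 (S = 85): V_0 = 1/1.01·[0.4556·57.5000 + 0.5444·0.0000] = 25.9351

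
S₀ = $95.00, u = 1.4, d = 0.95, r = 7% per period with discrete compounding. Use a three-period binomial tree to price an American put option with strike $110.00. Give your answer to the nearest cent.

Risk-neutral probability p = (1 + 0.07 − 0.95)/(1.4 − 0.95) = 0.1200/0.4500 = 0.2667
Terminal stock prices: S_uuu = 260.7, S_uud = 176.9, S_udd = 120, S_ddd = 81.45
Terminal payoffs (K − S): max(-150.7, 0) = 0, max(-66.89, 0) = 0, max(-10.03, 0) = 0, max(28.55, 0) = 28.55
Node uu (S = 186.2): continuation = 1/1.07·[0.2667·0.0000 + 0.7333·0.0000] = 0.0000; exercise value = 0.0000 ≤ continuation, so V_uu = 0.0000
Node ud (S = 126.3): continuation = 1/1.07·[0.2667·0.0000 + 0.7333·0.0000] = 0.0000; exercise value = 0.0000 ≤ continuation, so V_ud = 0.0000
Node dd (S = 85.74): continuation = 1/1.07·[0.2667·0.0000 + 0.7333·28.5494] = 19.5665; exercise value = 24.2625 > continuation, so V_dd = 24.2625 (exercise)
Node u (S = 133): continuation = 1/1.07·[0.2667·0.0000 + 0.7333·0.0000] = 0.0000; exercise value = 0.0000 ≤ continuation, so V_u = 0.0000
Node d (S = 90.25): continuation = 1/1.07·[0.2667·0.0000 + 0.7333·24.2625] = 16.6285; exercise value = 19.7500 > continuation, so V_d = 19.7500 (exercise)
Node 0 (S = 95): continuation = 1/1.07·[0.2667·0.0000 + 0.7333·19.7500] = 13.5358; exercise value = 15.0000 > continuation, so V_0 = 15.0000 (exercise)

$15.00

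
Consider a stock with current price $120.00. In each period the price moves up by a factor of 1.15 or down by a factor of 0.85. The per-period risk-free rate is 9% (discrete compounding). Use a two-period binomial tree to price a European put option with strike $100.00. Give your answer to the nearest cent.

$0.45

Risk-neutral probability p = (1 + 0.09 − 0.85)/(1.15 − 0.85) = 0.2400/0.3000 = 0.8000
Terminal stock prices: S_uu = 158.7, S_ud = 117.3, S_dd = 86.7
Terminal payoffs (K − S): max(-58.7, 0) = 0, max(-17.3, 0) = 0, max(13.3, 0) = 13.3
Node u (S = 138): V_u = 1/1.09·[0.8000·0.0000 + 0.2000·0.0000] = 0.0000
Node d (S = 102): V_d = 1/1.09·[0.8000·0.0000 + 0.2000·13.3000] = 2.4404
Node 0 (S = 120): V_0 = 1/1.09·[0.8000·0.0000 + 0.2000·2.4404] = 0.4478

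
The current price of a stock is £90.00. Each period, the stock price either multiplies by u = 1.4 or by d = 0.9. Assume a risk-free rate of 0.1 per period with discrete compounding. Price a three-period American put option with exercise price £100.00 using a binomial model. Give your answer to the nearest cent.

£10.36

Risk-neutral probability p = (1 + 0.1 − 0.9)/(1.4 − 0.9) = 0.2000/0.5000 = 0.4000
Terminal stock prices: S_uuu = 247, S_uud = 158.8, S_udd = 102.1, S_ddd = 65.61
Terminal payoffs (K − S): max(-147, 0) = 0, max(-58.76, 0) = 0, max(-2.06, 0) = 0, max(34.39, 0) = 34.39
Node uu (S = 176.4): continuation = 1/1.1·[0.4000·0.0000 + 0.6000·0.0000] = 0.0000; exercise value = 0.0000 ≤ continuation, so V_uu = 0.0000
Node ud (S = 113.4): continuation = 1/1.1·[0.4000·0.0000 + 0.6000·0.0000] = 0.0000; exercise value = 0.0000 ≤ continuation, so V_ud = 0.0000
Node dd (S = 72.9): continuation = 1/1.1·[0.4000·0.0000 + 0.6000·34.3900] = 18.7582; exercise value = 27.1000 > continuation, so V_dd = 27.1000 (exercise)
Node u (S = 126): continuation = 1/1.1·[0.4000·0.0000 + 0.6000·0.0000] = 0.0000; exercise value = 0.0000 ≤ continuation, so V_u = 0.0000
Node d (S = 81): continuation = 1/1.1·[0.4000·0.0000 + 0.6000·27.1000] = 14.7818; exercise value = 19.0000 > continuation, so V_d = 19.0000 (exercise)
Node 0 (S = 90): continuation = 1/1.1·[0.4000·0.0000 + 0.6000·19.0000] = 10.3636; exercise value = 10.0000 ≤ continuation, so V_0 = 10.3636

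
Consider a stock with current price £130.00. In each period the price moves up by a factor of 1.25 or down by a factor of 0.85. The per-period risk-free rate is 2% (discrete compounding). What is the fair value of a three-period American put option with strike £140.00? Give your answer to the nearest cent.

£20.63

Risk-neutral probability p = (1 + 0.02 − 0.85)/(1.25 − 0.85) = 0.1700/0.4000 = 0.4250
Terminal stock prices: S_uuu = 253.9, S_uud = 172.7, S_udd = 117.4, S_ddd = 79.84
Terminal payoffs (K − S): max(-113.9, 0) = 0, max(-32.66, 0) = 0, max(22.59, 0) = 22.59, max(60.16, 0) = 60.16
Node uu (S = 203.1): continuation = 1/1.02·[0.4250·0.0000 + 0.5750·0.0000] = 0.0000; exercise value = 0.0000 ≤ continuation, so V_uu = 0.0000
Node ud (S = 138.1): continuation = 1/1.02·[0.4250·0.0000 + 0.5750·22.5938] = 12.7367; exercise value = 1.8750 ≤ continuation, so V_ud = 12.7367
Node dd (S = 93.92): continuation = 1/1.02·[0.4250·22.5938 + 0.5750·60.1638] = 43.3299; exercise value = 46.0750 > continuation, so V_dd = 46.0750 (exercise)
Node u (S = 162.5): continuation = 1/1.02·[0.4250·0.0000 + 0.5750·12.7367] = 7.1800; exercise value = 0.0000 ≤ continuation, so V_u = 7.1800
Node d (S = 110.5): continuation = 1/1.02·[0.4250·12.7367 + 0.5750·46.0750] = 31.2806; exercise value = 29.5000 ≤ continuation, so V_d = 31.2806
Node 0 (S = 130): continuation = 1/1.02·[0.4250·7.1800 + 0.5750·31.2806] = 20.6253; exercise value = 10.0000 ≤ continuation, so V_0 = 20.6253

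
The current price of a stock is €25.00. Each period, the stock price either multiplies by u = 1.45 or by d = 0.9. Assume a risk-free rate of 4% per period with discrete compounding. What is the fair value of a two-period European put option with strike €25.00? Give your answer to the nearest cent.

Risk-neutral probability p = (1 + 0.04 − 0.9)/(1.45 − 0.9) = 0.1400/0.5500 = 0.2545
Terminal stock prices: S_uu = 52.56, S_ud = 32.62, S_dd = 20.25
Terminal payoffs (K − S): max(-27.56, 0) = 0, max(-7.625, 0) = 0, max(4.75, 0) = 4.75
Node u (S = 36.25): V_u = 1/1.04·[0.2545·0.0000 + 0.7455·0.0000] = 0.0000
Node d (S = 22.5): V_d = 1/1.04·[0.2545·0.0000 + 0.7455·4.7500] = 3.4047
Node 0 (S = 25): V_0 = 1/1.04·[0.2545·0.0000 + 0.7455·3.4047] = 2.4404

€2.44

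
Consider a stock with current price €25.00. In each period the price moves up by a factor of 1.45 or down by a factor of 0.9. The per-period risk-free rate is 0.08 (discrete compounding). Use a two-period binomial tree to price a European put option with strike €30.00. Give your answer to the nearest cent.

Risk-neutral probability p = (1 + 0.08 − 0.9)/(1.45 − 0.9) = 0.1800/0.5500 = 0.3273
Terminal stock prices: S_uu = 52.56, S_ud = 32.62, S_dd = 20.25
Terminal payoffs (K − S): max(-22.56, 0) = 0, max(-2.625, 0) = 0, max(9.75, 0) = 9.75
Node u (S = 36.25): V_u = 1/1.08·[0.3273·0.0000 + 0.6727·0.0000] = 0.0000
Node d (S = 22.5): V_d = 1/1.08·[0.3273·0.0000 + 0.6727·9.7500] = 6.0732
Node 0 (S = 25): V_0 = 1/1.08·[0.3273·0.0000 + 0.6727·6.0732] = 3.7830

€3.78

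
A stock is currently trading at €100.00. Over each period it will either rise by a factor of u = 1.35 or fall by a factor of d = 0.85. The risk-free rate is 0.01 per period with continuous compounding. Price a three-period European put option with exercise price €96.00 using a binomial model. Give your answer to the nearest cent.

€10.55

Risk-neutral probability p = (e^0.01 − 0.85)/(1.35 − 0.85) = 0.1601/0.5000 = 0.3201
Terminal stock prices: S_uuu = 246, S_uud = 154.9, S_udd = 97.54, S_ddd = 61.41
Terminal payoffs (K − S): max(-150, 0) = 0, max(-58.91, 0) = 0, max(-1.537, 0) = 0, max(34.59, 0) = 34.59
Node uu (S = 182.3): V_uu = e^(−0.01)·[0.3201·0.0000 + 0.6799·0.0000] = 0.0000
Node ud (S = 114.8): V_ud = e^(−0.01)·[0.3201·0.0000 + 0.6799·0.0000] = 0.0000
Node dd (S = 72.25): V_dd = e^(−0.01)·[0.3201·0.0000 + 0.6799·34.5875] = 23.2820
Node u (S = 135): V_u = e^(−0.01)·[0.3201·0.0000 + 0.6799·0.0000] = 0.0000
Node d (S = 85): V_d = e^(−0.01)·[0.3201·0.0000 + 0.6799·23.2820] = 15.6719
Node 0 (S = 100): V_0 = e^(−0.01)·[0.3201·0.0000 + 0.6799·15.6719] = 10.5493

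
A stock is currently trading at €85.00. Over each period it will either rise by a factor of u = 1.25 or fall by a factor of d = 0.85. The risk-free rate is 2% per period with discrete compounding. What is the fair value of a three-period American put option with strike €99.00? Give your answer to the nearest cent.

€18.02

Risk-neutral probability p = (1 + 0.02 − 0.85)/(1.25 − 0.85) = 0.1700/0.4000 = 0.4250
Terminal stock prices: S_uuu = 166, S_uud = 112.9, S_udd = 76.77, S_ddd = 52.2
Terminal payoffs (K − S): max(-67.02, 0) = 0, max(-13.89, 0) = 0, max(22.23, 0) = 22.23, max(46.8, 0) = 46.8
Node uu (S = 132.8): continuation = 1/1.02·[0.4250·0.0000 + 0.5750·0.0000] = 0.0000; exercise value = 0.0000 ≤ continuation, so V_uu = 0.0000
Node ud (S = 90.31): continuation = 1/1.02·[0.4250·0.0000 + 0.5750·22.2344] = 12.5341; exercise value = 8.6875 ≤ continuation, so V_ud = 12.5341
Node dd (S = 61.41): continuation = 1/1.02·[0.4250·22.2344 + 0.5750·46.7994] = 35.6463; exercise value = 37.5875 > continuation, so V_dd = 37.5875 (exercise)
Node u (S = 106.2): continuation = 1/1.02·[0.4250·0.0000 + 0.5750·12.5341] = 7.0658; exercise value = 0.0000 ≤ continuation, so V_u = 7.0658
Node d (S = 72.25): continuation = 1/1.02·[0.4250·12.5341 + 0.5750·37.5875] = 26.4116; exercise value = 26.7500 > continuation, so V_d = 26.7500 (exercise)
Node 0 (S = 85): continuation = 1/1.02·[0.4250·7.0658 + 0.5750·26.7500] = 18.0237; exercise value = 14.0000 ≤ continuation, so V_0 = 18.0237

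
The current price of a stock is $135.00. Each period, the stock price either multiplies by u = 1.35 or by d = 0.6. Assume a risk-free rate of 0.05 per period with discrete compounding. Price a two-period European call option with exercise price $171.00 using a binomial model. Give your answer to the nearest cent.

Risk-neutral probability p = (1 + 0.05 − 0.6)/(1.35 − 0.6) = 0.4500/0.7500 = 0.6000
Terminal stock prices: S_uu = 246, S_ud = 109.3, S_dd = 48.6
Terminal payoffs (S − K): max(75.04, 0) = 75.04, max(-61.65, 0) = 0, max(-122.4, 0) = 0
Node u (S = 182.2): V_u = 1/1.05·[0.6000·75.0375 + 0.4000·0.0000] = 42.8786
Node d (S = 81): V_d = 1/1.05·[0.6000·0.0000 + 0.4000·0.0000] = 0.0000
Node 0 (S = 135): V_0 = 1/1.05·[0.6000·42.8786 + 0.4000·0.0000] = 24.5020

$24.50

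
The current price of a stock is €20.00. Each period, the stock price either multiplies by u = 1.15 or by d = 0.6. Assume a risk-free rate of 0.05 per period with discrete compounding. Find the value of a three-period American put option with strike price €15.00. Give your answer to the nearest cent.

Risk-neutral probability p = (1 + 0.05 − 0.6)/(1.15 − 0.6) = 0.4500/0.5500 = 0.8182
Terminal stock prices: S_uuu = 30.42, S_uud = 15.87, S_udd = 8.28, S_ddd = 4.32
Terminal payoffs (K − S): max(-15.42, 0) = 0, max(-0.87, 0) = 0, max(6.72, 0) = 6.72, max(10.68, 0) = 10.68
Node uu (S = 26.45): continuation = 1/1.05·[0.8182·0.0000 + 0.1818·0.0000] = 0.0000; exercise value = 0.0000 ≤ continuation, so V_uu = 0.0000
Node ud (S = 13.8): continuation = 1/1.05·[0.8182·0.0000 + 0.1818·6.7200] = 1.1636; exercise value = 1.2000 > continuation, so V_ud = 1.2000 (exercise)
Node dd (S = 7.2): continuation = 1/1.05·[0.8182·6.7200 + 0.1818·10.6800] = 7.0857; exercise value = 7.8000 > continuation, so V_dd = 7.8000 (exercise)
Node u (S = 23): continuation = 1/1.05·[0.8182·0.0000 + 0.1818·1.2000] = 0.2078; exercise value = 0.0000 ≤ continuation, so V_u = 0.2078
Node d (S = 12): continuation = 1/1.05·[0.8182·1.2000 + 0.1818·7.8000] = 2.2857; exercise value = 3.0000 > continuation, so V_d = 3.0000 (exercise)
Node 0 (S = 20): continuation = 1/1.05·[0.8182·0.2078 + 0.1818·3.0000] = 0.6814; exercise value = 0.0000 ≤ continuation, so V_0 = 0.6814

€0.68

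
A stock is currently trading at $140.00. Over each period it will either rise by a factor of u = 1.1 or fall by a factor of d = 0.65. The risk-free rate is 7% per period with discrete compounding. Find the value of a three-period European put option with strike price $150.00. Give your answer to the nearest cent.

$6.56

Risk-neutral probability p = (1 + 0.07 − 0.65)/(1.1 − 0.65) = 0.4200/0.4500 = 0.9333
Terminal stock prices: S_uuu = 186.3, S_uud = 110.1, S_udd = 65.07, S_ddd = 38.45
Terminal payoffs (K − S): max(-36.34, 0) = 0, max(39.89, 0) = 39.89, max(84.93, 0) = 84.93, max(111.6, 0) = 111.6
Node uu (S = 169.4): V_uu = 1/1.07·[0.9333·0.0000 + 0.0667·39.8900] = 2.4854
Node ud (S = 100.1): V_ud = 1/1.07·[0.9333·39.8900 + 0.0667·84.9350] = 40.0869
Node dd (S = 59.15): V_dd = 1/1.07·[0.9333·84.9350 + 0.0667·111.5525] = 81.0369
Node u (S = 154): V_u = 1/1.07·[0.9333·2.4854 + 0.0667·40.0869] = 4.6655
Node d (S = 91): V_d = 1/1.07·[0.9333·40.0869 + 0.0667·81.0369] = 40.0158
Node 0 (S = 140): V_0 = 1/1.07·[0.9333·4.6655 + 0.0667·40.0158] = 6.5628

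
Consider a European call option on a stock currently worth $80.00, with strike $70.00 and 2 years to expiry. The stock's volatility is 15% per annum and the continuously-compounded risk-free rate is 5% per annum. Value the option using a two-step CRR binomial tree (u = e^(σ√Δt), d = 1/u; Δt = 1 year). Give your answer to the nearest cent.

$17.97

CRR parameters: u = e^(σ√Δt) = e^(0.15·√1) = 1.1618, d = 1/u = 0.8607
Per-period rate: rΔt = 0.05·1 = 0.05, so R = e^0.05 = 1.0513
Risk-neutral probability p = (e^0.05 − 0.8607)/(1.1618 − 0.8607) = 0.1906/0.3011 = 0.6328
Terminal stock prices: S_uu = 108, S_ud = 80, S_dd = 59.27
Terminal payoffs (S − K): max(37.99, 0) = 37.99, max(10, 0) = 10, max(-10.73, 0) = 0
Node u (S = 92.95): V_u = e^(−0.05)·[0.6328·37.9887 + 0.3672·10.0000] = 26.3607
Node d (S = 68.86): V_d = e^(−0.05)·[0.6328·10.0000 + 0.3672·0.0000] = 6.0197
Node 0 (S = 80): V_0 = e^(−0.05)·[0.6328·26.3607 + 0.3672·6.0197] = 17.9708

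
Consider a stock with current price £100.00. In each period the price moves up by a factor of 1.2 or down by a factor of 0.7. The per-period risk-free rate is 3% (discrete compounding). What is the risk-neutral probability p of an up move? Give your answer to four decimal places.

Risk-neutral probability p = (1 + 0.03 − 0.7)/(1.2 − 0.7) = 0.3300/0.5000 = 0.6600

p = 0.6600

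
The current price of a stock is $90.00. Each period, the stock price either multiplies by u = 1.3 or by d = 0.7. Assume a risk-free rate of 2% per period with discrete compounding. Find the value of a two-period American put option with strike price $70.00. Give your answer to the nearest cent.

Risk-neutral probability p = (1 + 0.02 − 0.7)/(1.3 − 0.7) = 0.3200/0.6000 = 0.5333
Terminal stock prices: S_uu = 152.1, S_ud = 81.9, S_dd = 44.1
Terminal payoffs (K − S): max(-82.1, 0) = 0, max(-11.9, 0) = 0, max(25.9, 0) = 25.9
Node u (S = 117): continuation = 1/1.02·[0.5333·0.0000 + 0.4667·0.0000] = 0.0000; exercise value = 0.0000 ≤ continuation, so V_u = 0.0000
Node d (S = 63): continuation = 1/1.02·[0.5333·0.0000 + 0.4667·25.9000] = 11.8497; exercise value = 7.0000 ≤ continuation, so V_d = 11.8497
Node 0 (S = 90): continuation = 1/1.02·[0.5333·0.0000 + 0.4667·11.8497] = 5.4214; exercise value = 0.0000 ≤ continuation, so V_0 = 5.4214

$5.42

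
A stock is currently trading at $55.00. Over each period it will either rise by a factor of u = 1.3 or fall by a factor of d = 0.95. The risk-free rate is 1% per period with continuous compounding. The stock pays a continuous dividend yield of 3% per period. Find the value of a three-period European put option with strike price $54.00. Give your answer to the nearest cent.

Per-period risk-free factor R = e^0.01 = 1.0101; dividend-adjusted growth = e^(0.01−0.03) = 0.9802.
Risk-neutral probability p = (0.9802 − 0.95)/(1.3 − 0.95) = 0.0302/0.3500 = 0.0863
Terminal stock prices: S_uuu = 120.8, S_uud = 88.3, S_udd = 64.53, S_ddd = 47.16
Terminal payoffs (K − S): max(-66.84, 0) = 0, max(-34.3, 0) = 0, max(-10.53, 0) = 0, max(6.844, 0) = 6.844
Node uu (S = 92.95): V_uu = e^(−0.01)·[0.0863·0.0000 + 0.9137·0.0000] = 0.0000
Node ud (S = 67.92): V_ud = e^(−0.01)·[0.0863·0.0000 + 0.9137·0.0000] = 0.0000
Node dd (S = 49.64): V_dd = e^(−0.01)·[0.0863·0.0000 + 0.9137·6.8444] = 6.1916
Node u (S = 71.5): V_u = e^(−0.01)·[0.0863·0.0000 + 0.9137·0.0000] = 0.0000
Node d (S = 52.25): V_d = e^(−0.01)·[0.0863·0.0000 + 0.9137·6.1916] = 5.6011
Node 0 (S = 55): V_0 = e^(−0.01)·[0.0863·0.0000 + 0.9137·5.6011] = 5.0669

$5.07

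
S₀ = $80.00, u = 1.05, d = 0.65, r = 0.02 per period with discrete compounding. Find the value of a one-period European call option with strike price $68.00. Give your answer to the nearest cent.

$14.51

Risk-neutral probability p = (1 + 0.02 − 0.65)/(1.05 − 0.65) = 0.3700/0.4000 = 0.9250
Terminal stock prices: S_u = 84, S_d = 52
Terminal payoffs (S − K): max(16, 0) = 16, max(-16, 0) = 0
Node 0 (S = 80): V_0 = 1/1.02·[0.9250·16.0000 + 0.0750·0.0000] = 14.5098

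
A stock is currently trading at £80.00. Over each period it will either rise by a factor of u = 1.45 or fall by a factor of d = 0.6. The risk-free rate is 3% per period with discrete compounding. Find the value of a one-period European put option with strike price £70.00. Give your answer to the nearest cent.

£10.55

Risk-neutral probability p = (1 + 0.03 − 0.6)/(1.45 − 0.6) = 0.4300/0.8500 = 0.5059
Terminal stock prices: S_u = 116, S_d = 48
Terminal payoffs (K − S): max(-46, 0) = 0, max(22, 0) = 22
Node 0 (S = 80): V_0 = 1/1.03·[0.5059·0.0000 + 0.4941·22.0000] = 10.5540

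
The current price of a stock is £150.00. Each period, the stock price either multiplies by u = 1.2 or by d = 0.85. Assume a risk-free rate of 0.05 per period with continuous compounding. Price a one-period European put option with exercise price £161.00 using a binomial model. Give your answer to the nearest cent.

£13.54

Risk-neutral probability p = (e^0.05 − 0.85)/(1.2 − 0.85) = 0.2013/0.3500 = 0.5751
Terminal stock prices: S_u = 180, S_d = 127.5
Terminal payoffs (K − S): max(-19, 0) = 0, max(33.5, 0) = 33.5
Node 0 (S = 150): V_0 = e^(−0.05)·[0.5751·0.0000 + 0.4249·33.5000] = 13.5412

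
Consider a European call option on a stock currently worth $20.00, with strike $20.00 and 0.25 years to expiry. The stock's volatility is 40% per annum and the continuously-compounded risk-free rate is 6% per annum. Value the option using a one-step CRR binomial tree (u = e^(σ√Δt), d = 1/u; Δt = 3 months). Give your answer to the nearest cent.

$2.13

CRR parameters: u = e^(σ√Δt) = e^(0.4·√0.25) = 1.2214, d = 1/u = 0.8187
Per-period rate: rΔt = 0.06·0.25 = 0.015, so R = e^0.015 = 1.0151
Risk-neutral probability p = (e^0.015 − 0.8187)/(1.2214 − 0.8187) = 0.1964/0.4027 = 0.4877
Terminal stock prices: S_u = 24.43, S_d = 16.37
Terminal payoffs (S − K): max(4.428, 0) = 4.428, max(-3.625, 0) = 0
Node 0 (S = 20): V_0 = e^(−0.015)·[0.4877·4.4281 + 0.5123·0.0000] = 2.1274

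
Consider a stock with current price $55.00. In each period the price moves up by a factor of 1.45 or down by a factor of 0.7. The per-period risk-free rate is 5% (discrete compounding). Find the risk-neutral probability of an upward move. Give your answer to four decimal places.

Risk-neutral probability p = (1 + 0.05 − 0.7)/(1.45 − 0.7) = 0.3500/0.7500 = 0.4667

p = 0.4667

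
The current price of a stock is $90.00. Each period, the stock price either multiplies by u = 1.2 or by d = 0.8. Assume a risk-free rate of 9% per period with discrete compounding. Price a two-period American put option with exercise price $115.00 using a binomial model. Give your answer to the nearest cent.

$25.00

Risk-neutral probability p = (1 + 0.09 − 0.8)/(1.2 − 0.8) = 0.2900/0.4000 = 0.7250
Terminal stock prices: S_uu = 129.6, S_ud = 86.4, S_dd = 57.6
Terminal payoffs (K − S): max(-14.6, 0) = 0, max(28.6, 0) = 28.6, max(57.4, 0) = 57.4
Node u (S = 108): continuation = 1/1.09·[0.7250·0.0000 + 0.2750·28.6000] = 7.2156; exercise value = 7.0000 ≤ continuation, so V_u = 7.2156
Node d (S = 72): continuation = 1/1.09·[0.7250·28.6000 + 0.2750·57.4000] = 33.5046; exercise value = 43.0000 > continuation, so V_d = 43.0000 (exercise)
Node 0 (S = 90): continuation = 1/1.09·[0.7250·7.2156 + 0.2750·43.0000] = 15.6480; exercise value = 25.0000 > continuation, so V_0 = 25.0000 (exercise)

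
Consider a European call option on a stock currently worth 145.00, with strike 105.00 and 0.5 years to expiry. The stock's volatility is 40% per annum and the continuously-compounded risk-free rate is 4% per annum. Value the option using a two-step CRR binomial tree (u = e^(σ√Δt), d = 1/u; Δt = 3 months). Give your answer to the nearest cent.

CRR parameters: u = e^(σ√Δt) = e^(0.4·√0.25) = 1.2214, d = 1/u = 0.8187
Per-period rate: rΔt = 0.04·0.25 = 0.01, so R = e^0.01 = 1.0101
Risk-neutral probability p = (e^0.01 − 0.8187)/(1.2214 − 0.8187) = 0.1913/0.4027 = 0.4751
Terminal stock prices: S_uu = 216.3, S_ud = 145, S_dd = 97.2
Terminal payoffs (S − K): max(111.3, 0) = 111.3, max(40, 0) = 40, max(-7.804, 0) = 0
Node u (S = 177.1): V_u = e^(−0.01)·[0.4751·111.3146 + 0.5249·40.0000] = 73.1482
Node d (S = 118.7): V_d = e^(−0.01)·[0.4751·40.0000 + 0.5249·0.0000] = 18.8159
Node 0 (S = 145): V_0 = e^(−0.01)·[0.4751·73.1482 + 0.5249·18.8159] = 44.1864

44.19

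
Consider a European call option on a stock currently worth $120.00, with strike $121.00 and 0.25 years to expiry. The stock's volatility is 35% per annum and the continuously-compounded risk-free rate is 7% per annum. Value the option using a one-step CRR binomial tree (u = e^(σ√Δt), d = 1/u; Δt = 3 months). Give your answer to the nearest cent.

CRR parameters: u = e^(σ√Δt) = e^(0.35·√0.25) = 1.1912, d = 1/u = 0.8395
Per-period rate: rΔt = 0.07·0.25 = 0.0175, so R = e^0.0175 = 1.0177
Risk-neutral probability p = (e^0.0175 − 0.8395)/(1.1912 − 0.8395) = 0.1782/0.3518 = 0.5065
Terminal stock prices: S_u = 142.9, S_d = 100.7
Terminal payoffs (S − K): max(21.95, 0) = 21.95, max(-20.27, 0) = 0
Node 0 (S = 120): V_0 = e^(−0.0175)·[0.5065·21.9495 + 0.4935·0.0000] = 10.9255

$10.93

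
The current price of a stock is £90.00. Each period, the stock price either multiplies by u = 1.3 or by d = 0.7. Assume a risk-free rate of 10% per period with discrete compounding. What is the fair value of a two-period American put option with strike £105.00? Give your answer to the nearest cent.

£16.97

Risk-neutral probability p = (1 + 0.1 − 0.7)/(1.3 − 0.7) = 0.4000/0.6000 = 0.6667
Terminal stock prices: S_uu = 152.1, S_ud = 81.9, S_dd = 44.1
Terminal payoffs (K − S): max(-47.1, 0) = 0, max(23.1, 0) = 23.1, max(60.9, 0) = 60.9
Node u (S = 117): continuation = 1/1.1·[0.6667·0.0000 + 0.3333·23.1000] = 7.0000; exercise value = 0.0000 ≤ continuation, so V_u = 7.0000
Node d (S = 63): continuation = 1/1.1·[0.6667·23.1000 + 0.3333·60.9000] = 32.4545; exercise value = 42.0000 > continuation, so V_d = 42.0000 (exercise)
Node 0 (S = 90): continuation = 1/1.1·[0.6667·7.0000 + 0.3333·42.0000] = 16.9697; exercise value = 15.0000 ≤ continuation, so V_0 = 16.9697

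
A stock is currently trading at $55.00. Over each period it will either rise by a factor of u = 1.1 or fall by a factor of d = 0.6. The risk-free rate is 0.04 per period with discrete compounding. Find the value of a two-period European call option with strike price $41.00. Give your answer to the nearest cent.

Risk-neutral probability p = (1 + 0.04 − 0.6)/(1.1 − 0.6) = 0.4400/0.5000 = 0.8800
Terminal stock prices: S_uu = 66.55, S_ud = 36.3, S_dd = 19.8
Terminal payoffs (S − K): max(25.55, 0) = 25.55, max(-4.7, 0) = 0, max(-21.2, 0) = 0
Node u (S = 60.5): V_u = 1/1.04·[0.8800·25.5500 + 0.1200·0.0000] = 21.6192
Node d (S = 33): V_d = 1/1.04·[0.8800·0.0000 + 0.1200·0.0000] = 0.0000
Node 0 (S = 55): V_0 = 1/1.04·[0.8800·21.6192 + 0.1200·0.0000] = 18.2932

$18.29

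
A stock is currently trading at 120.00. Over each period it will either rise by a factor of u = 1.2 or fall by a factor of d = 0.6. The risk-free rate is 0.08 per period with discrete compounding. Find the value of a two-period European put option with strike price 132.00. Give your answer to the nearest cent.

15.56

Risk-neutral probability p = (1 + 0.08 − 0.6)/(1.2 − 0.6) = 0.4800/0.6000 = 0.8000
Terminal stock prices: S_uu = 172.8, S_ud = 86.4, S_dd = 43.2
Terminal payoffs (K − S): max(-40.8, 0) = 0, max(45.6, 0) = 45.6, max(88.8, 0) = 88.8
Node u (S = 144): V_u = 1/1.08·[0.8000·0.0000 + 0.2000·45.6000] = 8.4444
Node d (S = 72): V_d = 1/1.08·[0.8000·45.6000 + 0.2000·88.8000] = 50.2222
Node 0 (S = 120): V_0 = 1/1.08·[0.8000·8.4444 + 0.2000·50.2222] = 15.5556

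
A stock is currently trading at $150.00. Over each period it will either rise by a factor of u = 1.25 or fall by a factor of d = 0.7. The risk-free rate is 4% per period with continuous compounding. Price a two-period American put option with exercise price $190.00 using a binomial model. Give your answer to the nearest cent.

$43.84

Risk-neutral probability p = (e^0.04 − 0.7)/(1.25 − 0.7) = 0.3408/0.5500 = 0.6197
Terminal stock prices: S_uu = 234.4, S_ud = 131.2, S_dd = 73.5
Terminal payoffs (K − S): max(-44.38, 0) = 0, max(58.75, 0) = 58.75, max(116.5, 0) = 116.5
Node u (S = 187.5): continuation = e^(−0.04)·[0.6197·0.0000 + 0.3803·58.7500] = 21.4690; exercise value = 2.5000 ≤ continuation, so V_u = 21.4690
Node d (S = 105): continuation = e^(−0.04)·[0.6197·58.7500 + 0.3803·116.5000] = 77.5500; exercise value = 85.0000 > continuation, so V_d = 85.0000 (exercise)
Node 0 (S = 150): continuation = e^(−0.04)·[0.6197·21.4690 + 0.3803·85.0000] = 43.8434; exercise value = 40.0000 ≤ continuation, so V_0 = 43.8434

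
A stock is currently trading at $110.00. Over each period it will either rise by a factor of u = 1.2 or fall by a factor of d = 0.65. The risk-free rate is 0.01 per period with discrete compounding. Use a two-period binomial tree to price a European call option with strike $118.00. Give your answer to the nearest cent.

Risk-neutral probability p = (1 + 0.01 − 0.65)/(1.2 − 0.65) = 0.3600/0.5500 = 0.6545
Terminal stock prices: S_uu = 158.4, S_ud = 85.8, S_dd = 46.48
Terminal payoffs (S − K): max(40.4, 0) = 40.4, max(-32.2, 0) = 0, max(-71.53, 0) = 0
Node u (S = 132): V_u = 1/1.01·[0.6545·40.4000 + 0.3455·0.0000] = 26.1818
Node d (S = 71.5): V_d = 1/1.01·[0.6545·0.0000 + 0.3455·0.0000] = 0.0000
Node 0 (S = 110): V_0 = 1/1.01·[0.6545·26.1818 + 0.3455·0.0000] = 16.9675

$16.97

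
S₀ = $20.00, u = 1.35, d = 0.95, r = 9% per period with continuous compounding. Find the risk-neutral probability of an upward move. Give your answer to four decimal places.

p = 0.3604

Risk-neutral probability p = (e^0.09 − 0.95)/(1.35 − 0.95) = 0.1442/0.4000 = 0.3604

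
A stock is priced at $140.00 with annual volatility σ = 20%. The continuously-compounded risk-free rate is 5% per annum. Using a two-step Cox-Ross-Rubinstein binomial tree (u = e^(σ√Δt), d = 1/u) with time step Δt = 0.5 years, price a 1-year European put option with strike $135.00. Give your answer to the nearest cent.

CRR parameters: u = e^(σ√Δt) = e^(0.2·√0.5) = 1.1519, d = 1/u = 0.8681
Per-period rate: rΔt = 0.05·0.5 = 0.025, so R = e^0.025 = 1.0253
Risk-neutral probability p = (e^0.025 − 0.8681)/(1.1519 − 0.8681) = 0.1572/0.2838 = 0.5539
Terminal stock prices: S_uu = 185.8, S_ud = 140, S_dd = 105.5
Terminal payoffs (K − S): max(-50.77, 0) = 0, max(-5, 0) = 0, max(29.49, 0) = 29.49
Node u (S = 161.3): V_u = e^(−0.025)·[0.5539·0.0000 + 0.4461·0.0000] = 0.0000
Node d (S = 121.5): V_d = e^(−0.025)·[0.5539·0.0000 + 0.4461·29.4906] = 12.8307
Node 0 (S = 140): V_0 = e^(−0.025)·[0.5539·0.0000 + 0.4461·12.8307] = 5.5824

$5.58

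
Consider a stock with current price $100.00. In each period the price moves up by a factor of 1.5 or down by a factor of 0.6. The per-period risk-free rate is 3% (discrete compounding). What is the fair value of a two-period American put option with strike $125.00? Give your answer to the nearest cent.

Risk-neutral probability p = (1 + 0.03 − 0.6)/(1.5 − 0.6) = 0.4300/0.9000 = 0.4778
Terminal stock prices: S_uu = 225, S_ud = 90, S_dd = 36
Terminal payoffs (K − S): max(-100, 0) = 0, max(35, 0) = 35, max(89, 0) = 89
Node u (S = 150): continuation = 1/1.03·[0.4778·0.0000 + 0.5222·35.0000] = 17.7454; exercise value = 0.0000 ≤ continuation, so V_u = 17.7454
Node d (S = 60): continuation = 1/1.03·[0.4778·35.0000 + 0.5222·89.0000] = 61.3592; exercise value = 65.0000 > continuation, so V_d = 65.0000 (exercise)
Node 0 (S = 100): continuation = 1/1.03·[0.4778·17.7454 + 0.5222·65.0000] = 41.1872; exercise value = 25.0000 ≤ continuation, so V_0 = 41.1872

$41.19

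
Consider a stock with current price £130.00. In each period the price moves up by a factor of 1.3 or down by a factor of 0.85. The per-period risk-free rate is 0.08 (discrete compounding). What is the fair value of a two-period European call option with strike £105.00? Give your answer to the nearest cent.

£42.25

Risk-neutral probability p = (1 + 0.08 − 0.85)/(1.3 − 0.85) = 0.2300/0.4500 = 0.5111
Terminal stock prices: S_uu = 219.7, S_ud = 143.7, S_dd = 93.92
Terminal payoffs (S − K): max(114.7, 0) = 114.7, max(38.65, 0) = 38.65, max(-11.08, 0) = 0
Node u (S = 169): V_u = 1/1.08·[0.5111·114.7000 + 0.4889·38.6500] = 71.7778
Node d (S = 110.5): V_d = 1/1.08·[0.5111·38.6500 + 0.4889·0.0000] = 18.2912
Node 0 (S = 130): V_0 = 1/1.08·[0.5111·71.7778 + 0.4889·18.2912] = 42.2489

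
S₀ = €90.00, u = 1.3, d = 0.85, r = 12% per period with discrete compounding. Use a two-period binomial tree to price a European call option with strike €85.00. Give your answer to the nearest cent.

Risk-neutral probability p = (1 + 0.12 − 0.85)/(1.3 − 0.85) = 0.2700/0.4500 = 0.6000
Terminal stock prices: S_uu = 152.1, S_ud = 99.45, S_dd = 65.02
Terminal payoffs (S − K): max(67.1, 0) = 67.1, max(14.45, 0) = 14.45, max(-19.98, 0) = 0
Node u (S = 117): V_u = 1/1.12·[0.6000·67.1000 + 0.4000·14.4500] = 41.1071
Node d (S = 76.5): V_d = 1/1.12·[0.6000·14.4500 + 0.4000·0.0000] = 7.7411
Node 0 (S = 90): V_0 = 1/1.12·[0.6000·41.1071 + 0.4000·7.7411] = 24.7864

€24.79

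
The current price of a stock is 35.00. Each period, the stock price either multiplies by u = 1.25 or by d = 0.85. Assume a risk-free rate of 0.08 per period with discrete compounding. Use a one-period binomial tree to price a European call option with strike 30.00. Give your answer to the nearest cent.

Risk-neutral probability p = (1 + 0.08 − 0.85)/(1.25 − 0.85) = 0.2300/0.4000 = 0.5750
Terminal stock prices: S_u = 43.75, S_d = 29.75
Terminal payoffs (S − K): max(13.75, 0) = 13.75, max(-0.25, 0) = 0
Node 0 (S = 35): V_0 = 1/1.08·[0.5750·13.7500 + 0.4250·0.0000] = 7.3206

7.32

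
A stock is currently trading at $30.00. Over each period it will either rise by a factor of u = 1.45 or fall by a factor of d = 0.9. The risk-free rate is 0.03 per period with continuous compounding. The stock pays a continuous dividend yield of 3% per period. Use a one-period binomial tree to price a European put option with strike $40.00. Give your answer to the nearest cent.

$10.32

Per-period risk-free factor R = e^0.03 = 1.0305; dividend-adjusted growth = e^(0.03−0.03) = 1.0000.
Risk-neutral probability p = (1.0000 − 0.9)/(1.45 − 0.9) = 0.1000/0.5500 = 0.1818
Terminal stock prices: S_u = 43.5, S_d = 27
Terminal payoffs (K − S): max(-3.5, 0) = 0, max(13, 0) = 13
Node 0 (S = 30): V_0 = e^(−0.03)·[0.1818·0.0000 + 0.8182·13.0000] = 10.3220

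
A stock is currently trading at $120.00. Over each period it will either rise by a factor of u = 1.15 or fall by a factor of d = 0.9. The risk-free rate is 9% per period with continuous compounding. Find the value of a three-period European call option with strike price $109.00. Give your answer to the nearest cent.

$36.97

Risk-neutral probability p = (e^0.09 − 0.9)/(1.15 − 0.9) = 0.1942/0.2500 = 0.7767
Terminal stock prices: S_uuu = 182.5, S_uud = 142.8, S_udd = 111.8, S_ddd = 87.48
Terminal payoffs (S − K): max(73.5, 0) = 73.5, max(33.83, 0) = 33.83, max(2.78, 0) = 2.78, max(-21.52, 0) = 0
Node uu (S = 158.7): V_uu = e^(−0.09)·[0.7767·73.5050 + 0.2233·33.8300] = 59.0815
Node ud (S = 124.2): V_ud = e^(−0.09)·[0.7767·33.8300 + 0.2233·2.7800] = 24.5815
Node dd (S = 97.2): V_dd = e^(−0.09)·[0.7767·2.7800 + 0.2233·0.0000] = 1.9734
Node u (S = 138): V_u = e^(−0.09)·[0.7767·59.0815 + 0.2233·24.5815] = 46.9555
Node d (S = 108): V_d = e^(−0.09)·[0.7767·24.5815 + 0.2233·1.9734] = 17.8519
Node 0 (S = 120): V_0 = e^(−0.09)·[0.7767·46.9555 + 0.2233·17.8519] = 36.9746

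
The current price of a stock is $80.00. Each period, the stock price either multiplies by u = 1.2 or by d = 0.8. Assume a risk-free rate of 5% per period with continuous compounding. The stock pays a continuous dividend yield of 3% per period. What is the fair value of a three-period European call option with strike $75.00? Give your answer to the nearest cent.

$15.12

Per-period risk-free factor R = e^0.05 = 1.0513; dividend-adjusted growth = e^(0.05−0.03) = 1.0202.
Risk-neutral probability p = (1.0202 − 0.8)/(1.2 − 0.8) = 0.2202/0.4000 = 0.5505
Terminal stock prices: S_uuu = 138.2, S_uud = 92.16, S_udd = 61.44, S_ddd = 40.96
Terminal payoffs (S − K): max(63.24, 0) = 63.24, max(17.16, 0) = 17.16, max(-13.56, 0) = 0, max(-34.04, 0) = 0
Node uu (S = 115.2): V_uu = e^(−0.05)·[0.5505·63.2400 + 0.4495·17.1600] = 40.4531
Node ud (S = 76.8): V_ud = e^(−0.05)·[0.5505·17.1600 + 0.4495·0.0000] = 8.9859
Node dd (S = 51.2): V_dd = e^(−0.05)·[0.5505·0.0000 + 0.4495·0.0000] = 0.0000
Node u (S = 96): V_u = e^(−0.05)·[0.5505·40.4531 + 0.4495·8.9859] = 25.0256
Node d (S = 64): V_d = e^(−0.05)·[0.5505·8.9859 + 0.4495·0.0000] = 4.7055
Node 0 (S = 80): V_0 = e^(−0.05)·[0.5505·25.0256 + 0.4495·4.7055] = 15.1168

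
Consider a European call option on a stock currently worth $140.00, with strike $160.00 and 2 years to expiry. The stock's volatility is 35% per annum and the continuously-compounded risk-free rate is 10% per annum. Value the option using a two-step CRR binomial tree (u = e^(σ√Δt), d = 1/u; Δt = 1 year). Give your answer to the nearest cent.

$31.37

CRR parameters: u = e^(σ√Δt) = e^(0.35·√1) = 1.4191, d = 1/u = 0.7047
Per-period rate: rΔt = 0.1·1 = 0.1, so R = e^0.1 = 1.1052
Risk-neutral probability p = (e^0.1 − 0.7047)/(1.4191 − 0.7047) = 0.4005/0.7144 = 0.5606
Terminal stock prices: S_uu = 281.9, S_ud = 140, S_dd = 69.52
Terminal payoffs (S − K): max(121.9, 0) = 121.9, max(-20, 0) = 0, max(-90.48, 0) = 0
Node u (S = 198.7): V_u = e^(−0.1)·[0.5606·121.9254 + 0.4394·0.0000] = 61.8471
Node d (S = 98.66): V_d = e^(−0.1)·[0.5606·0.0000 + 0.4394·0.0000] = 0.0000
Node 0 (S = 140): V_0 = e^(−0.1)·[0.5606·61.8471 + 0.4394·0.0000] = 31.3722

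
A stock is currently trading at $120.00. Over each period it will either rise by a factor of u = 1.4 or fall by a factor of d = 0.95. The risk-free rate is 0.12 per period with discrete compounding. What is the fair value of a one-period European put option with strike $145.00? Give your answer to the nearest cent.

Risk-neutral probability p = (1 + 0.12 − 0.95)/(1.4 − 0.95) = 0.1700/0.4500 = 0.3778
Terminal stock prices: S_u = 168, S_d = 114
Terminal payoffs (K − S): max(-23, 0) = 0, max(31, 0) = 31
Node 0 (S = 120): V_0 = 1/1.12·[0.3778·0.0000 + 0.6222·31.0000] = 17.2222

$17.22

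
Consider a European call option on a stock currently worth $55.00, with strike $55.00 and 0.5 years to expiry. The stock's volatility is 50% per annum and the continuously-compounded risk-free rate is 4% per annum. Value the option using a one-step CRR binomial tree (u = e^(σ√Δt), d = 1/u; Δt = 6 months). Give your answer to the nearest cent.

$10.07

CRR parameters: u = e^(σ√Δt) = e^(0.5·√0.5) = 1.4241, d = 1/u = 0.7022
Per-period rate: rΔt = 0.04·0.5 = 0.02, so R = e^0.02 = 1.0202
Risk-neutral probability p = (e^0.02 − 0.7022)/(1.4241 − 0.7022) = 0.3180/0.7219 = 0.4405
Terminal stock prices: S_u = 78.33, S_d = 38.62
Terminal payoffs (S − K): max(23.33, 0) = 23.33, max(-16.38, 0) = 0
Node 0 (S = 55): V_0 = e^(−0.02)·[0.4405·23.3265 + 0.5595·0.0000] = 10.0720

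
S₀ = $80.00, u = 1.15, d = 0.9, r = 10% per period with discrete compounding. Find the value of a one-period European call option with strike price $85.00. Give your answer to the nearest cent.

$5.09

Risk-neutral probability p = (1 + 0.1 − 0.9)/(1.15 − 0.9) = 0.2000/0.2500 = 0.8000
Terminal stock prices: S_u = 92, S_d = 72
Terminal payoffs (S − K): max(7, 0) = 7, max(-13, 0) = 0
Node 0 (S = 80): V_0 = 1/1.1·[0.8000·7.0000 + 0.2000·0.0000] = 5.0909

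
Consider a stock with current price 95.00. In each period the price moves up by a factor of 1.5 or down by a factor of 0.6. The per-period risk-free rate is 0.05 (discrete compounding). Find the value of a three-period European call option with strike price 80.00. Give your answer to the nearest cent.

41.61

Risk-neutral probability p = (1 + 0.05 − 0.6)/(1.5 − 0.6) = 0.4500/0.9000 = 0.5000
Terminal stock prices: S_uuu = 320.6, S_uud = 128.2, S_udd = 51.3, S_ddd = 20.52
Terminal payoffs (S − K): max(240.6, 0) = 240.6, max(48.25, 0) = 48.25, max(-28.7, 0) = 0, max(-59.48, 0) = 0
Node uu (S = 213.8): V_uu = 1/1.05·[0.5000·240.6250 + 0.5000·48.2500] = 137.5595
Node ud (S = 85.5): V_ud = 1/1.05·[0.5000·48.2500 + 0.5000·0.0000] = 22.9762
Node dd (S = 34.2): V_dd = 1/1.05·[0.5000·0.0000 + 0.5000·0.0000] = 0.0000
Node u (S = 142.5): V_u = 1/1.05·[0.5000·137.5595 + 0.5000·22.9762] = 76.4456
Node d (S = 57): V_d = 1/1.05·[0.5000·22.9762 + 0.5000·0.0000] = 10.9410
Node 0 (S = 95): V_0 = 1/1.05·[0.5000·76.4456 + 0.5000·10.9410] = 41.6127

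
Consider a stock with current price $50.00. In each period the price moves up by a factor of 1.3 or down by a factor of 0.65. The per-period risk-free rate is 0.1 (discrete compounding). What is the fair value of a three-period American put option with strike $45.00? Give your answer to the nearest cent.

Risk-neutral probability p = (1 + 0.1 − 0.65)/(1.3 − 0.65) = 0.4500/0.6500 = 0.6923
Terminal stock prices: S_uuu = 109.9, S_uud = 54.93, S_udd = 27.46, S_ddd = 13.73
Terminal payoffs (K − S): max(-64.85, 0) = 0, max(-9.925, 0) = 0, max(17.54, 0) = 17.54, max(31.27, 0) = 31.27
Node uu (S = 84.5): continuation = 1/1.1·[0.6923·0.0000 + 0.3077·0.0000] = 0.0000; exercise value = 0.0000 ≤ continuation, so V_uu = 0.0000
Node ud (S = 42.25): continuation = 1/1.1·[0.6923·0.0000 + 0.3077·17.5375] = 4.9056; exercise value = 2.7500 ≤ continuation, so V_ud = 4.9056
Node dd (S = 21.13): continuation = 1/1.1·[0.6923·17.5375 + 0.3077·31.2687] = 19.7841; exercise value = 23.8750 > continuation, so V_dd = 23.8750 (exercise)
Node u (S = 65): continuation = 1/1.1·[0.6923·0.0000 + 0.3077·4.9056] = 1.3722; exercise value = 0.0000 ≤ continuation, so V_u = 1.3722
Node d (S = 32.5): continuation = 1/1.1·[0.6923·4.9056 + 0.3077·23.8750] = 9.7658; exercise value = 12.5000 > continuation, so V_d = 12.5000 (exercise)
Node 0 (S = 50): continuation = 1/1.1·[0.6923·1.3722 + 0.3077·12.5000] = 4.3601; exercise value = 0.0000 ≤ continuation, so V_0 = 4.3601

$4.36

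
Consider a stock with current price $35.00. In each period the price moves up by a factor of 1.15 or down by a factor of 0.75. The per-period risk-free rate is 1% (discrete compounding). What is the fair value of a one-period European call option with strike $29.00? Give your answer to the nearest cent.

$7.24

Risk-neutral probability p = (1 + 0.01 − 0.75)/(1.15 − 0.75) = 0.2600/0.4000 = 0.6500
Terminal stock prices: S_u = 40.25, S_d = 26.25
Terminal payoffs (S − K): max(11.25, 0) = 11.25, max(-2.75, 0) = 0
Node 0 (S = 35): V_0 = 1/1.01·[0.6500·11.2500 + 0.3500·0.0000] = 7.2401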